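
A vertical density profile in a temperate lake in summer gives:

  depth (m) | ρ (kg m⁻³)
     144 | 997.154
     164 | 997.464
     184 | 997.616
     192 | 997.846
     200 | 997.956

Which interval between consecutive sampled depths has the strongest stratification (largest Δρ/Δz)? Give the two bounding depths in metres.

Compute the density gradient over each adjacent pair:
  144–164 m: Δρ/Δz = 0.310/20 = 0.015 kg m⁻⁴
  164–184 m: Δρ/Δz = 0.152/20 = 7.6 × 10⁻³ kg m⁻⁴
  184–192 m: Δρ/Δz = 0.230/8 = 0.029 kg m⁻⁴
  192–200 m: Δρ/Δz = 0.110/8 = 0.014 kg m⁻⁴
The largest gradient is in the 184–192 m interval — the pycnocline.

184–192 m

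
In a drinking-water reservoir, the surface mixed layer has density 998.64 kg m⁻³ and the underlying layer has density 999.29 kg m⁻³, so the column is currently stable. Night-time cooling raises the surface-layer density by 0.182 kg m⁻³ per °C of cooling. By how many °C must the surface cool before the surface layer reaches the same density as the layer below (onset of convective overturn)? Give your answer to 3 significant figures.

3.57 °C

Density deficit of the surface layer: 999.29 − 998.64 = 0.65 kg m⁻³.
Required change = 0.65 / 0.182 = 3.57 °C.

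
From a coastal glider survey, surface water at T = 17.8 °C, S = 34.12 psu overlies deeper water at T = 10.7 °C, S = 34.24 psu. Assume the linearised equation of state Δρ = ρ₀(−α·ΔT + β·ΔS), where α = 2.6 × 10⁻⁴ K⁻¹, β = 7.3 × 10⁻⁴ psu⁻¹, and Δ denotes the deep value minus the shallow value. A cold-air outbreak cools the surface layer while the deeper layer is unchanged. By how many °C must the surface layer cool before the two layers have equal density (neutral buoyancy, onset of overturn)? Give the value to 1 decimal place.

Neutral buoyancy requires Δρ = 0, i.e. −α(T_deep − T_surf′) + β(S_deep − S_surf) = 0.
T_surf′ = T_deep − (β/α)·ΔS = 10.7 − (7.3 × 10⁻⁴/2.6 × 10⁻⁴)·(+0.12) = 10.363 °C.
Cooling required: 17.8 − (10.363) = 7.437 °C.

7.4 °C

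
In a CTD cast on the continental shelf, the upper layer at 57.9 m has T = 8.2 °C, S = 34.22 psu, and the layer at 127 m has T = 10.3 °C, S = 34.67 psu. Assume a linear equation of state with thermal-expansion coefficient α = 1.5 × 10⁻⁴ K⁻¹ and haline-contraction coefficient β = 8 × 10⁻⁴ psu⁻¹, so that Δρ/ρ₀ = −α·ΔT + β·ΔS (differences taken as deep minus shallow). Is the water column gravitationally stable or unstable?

stable

ΔT = 10.3 − 8.2 = +2.1 K and ΔS = 34.67 − 34.22 = +0.45 psu (deep − shallow).
−αΔT = -3.15 × 10⁻⁴; βΔS = 3.60 × 10⁻⁴; sum Δρ/ρ₀ = 4.50 × 10⁻⁵.
Δρ/ρ₀ > 0, so Δρ > 0: deeper water is denser → statically stable.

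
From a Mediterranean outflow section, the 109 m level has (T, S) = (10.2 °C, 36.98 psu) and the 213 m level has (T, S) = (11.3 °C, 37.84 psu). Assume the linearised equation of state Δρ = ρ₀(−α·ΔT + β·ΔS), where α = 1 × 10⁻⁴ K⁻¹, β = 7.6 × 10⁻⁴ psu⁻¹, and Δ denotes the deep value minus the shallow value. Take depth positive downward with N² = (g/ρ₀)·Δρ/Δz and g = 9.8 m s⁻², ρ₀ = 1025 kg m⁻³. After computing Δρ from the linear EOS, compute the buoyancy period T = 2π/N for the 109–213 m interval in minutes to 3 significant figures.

ΔT = +1.1 K, ΔS = +0.86 psu (deep − shallow).
Δρ/ρ₀ = −αΔT + βΔS = -1.10 × 10⁻⁴ + 6.536 × 10⁻⁴ = 5.436 × 10⁻⁴, so Δρ ≈ 0.5572 kg m⁻³.
N² = (g/ρ₀)·Δρ/Δz = g·(Δρ/ρ₀)/Δz = 9.8 × 5.436 × 10⁻⁴ / 104 = 5.1224 × 10⁻⁵ s⁻².
N = √(5.1224 × 10⁻⁵) = 7.1571 × 10⁻³ rad s⁻¹ → T = 2π/N = 877.90 s = 14.632 min ≈ 14.6 min.

14.6 min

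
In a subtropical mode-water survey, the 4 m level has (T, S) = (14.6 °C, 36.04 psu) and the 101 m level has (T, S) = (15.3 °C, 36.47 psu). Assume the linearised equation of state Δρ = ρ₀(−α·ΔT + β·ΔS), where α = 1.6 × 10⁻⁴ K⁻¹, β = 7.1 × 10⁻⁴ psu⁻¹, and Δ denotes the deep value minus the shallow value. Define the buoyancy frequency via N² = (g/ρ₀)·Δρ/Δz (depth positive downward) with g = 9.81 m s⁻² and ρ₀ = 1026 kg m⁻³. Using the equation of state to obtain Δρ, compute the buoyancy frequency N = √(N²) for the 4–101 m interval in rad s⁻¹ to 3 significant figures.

4.42 × 10⁻³ rad s⁻¹

ΔT = +0.7 K, ΔS = +0.43 psu (deep − shallow).
Δρ/ρ₀ = −αΔT + βΔS = -1.12 × 10⁻⁴ + 3.053 × 10⁻⁴ = 1.933 × 10⁻⁴, so Δρ ≈ 0.1983 kg m⁻³.
N² = (g/ρ₀)·Δρ/Δz = g·(Δρ/ρ₀)/Δz = 9.81 × 1.933 × 10⁻⁴ / 97 = 1.9549 × 10⁻⁵ s⁻².
N = √(1.9549 × 10⁻⁵) = 4.4214 × 10⁻³ rad s⁻¹ ≈ 4.42 × 10⁻³ rad s⁻¹.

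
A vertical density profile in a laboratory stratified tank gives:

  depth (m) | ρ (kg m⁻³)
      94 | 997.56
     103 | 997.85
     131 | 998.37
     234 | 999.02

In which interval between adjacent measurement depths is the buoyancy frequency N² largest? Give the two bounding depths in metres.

Compute the density gradient over each adjacent pair:
  94–103 m: Δρ/Δz = 0.29/9 = 0.032 kg m⁻⁴
  103–131 m: Δρ/Δz = 0.52/28 = 0.019 kg m⁻⁴
  131–234 m: Δρ/Δz = 0.65/103 = 6.3 × 10⁻³ kg m⁻⁴
The largest gradient is in the 94–103 m interval — the pycnocline.

94–103 m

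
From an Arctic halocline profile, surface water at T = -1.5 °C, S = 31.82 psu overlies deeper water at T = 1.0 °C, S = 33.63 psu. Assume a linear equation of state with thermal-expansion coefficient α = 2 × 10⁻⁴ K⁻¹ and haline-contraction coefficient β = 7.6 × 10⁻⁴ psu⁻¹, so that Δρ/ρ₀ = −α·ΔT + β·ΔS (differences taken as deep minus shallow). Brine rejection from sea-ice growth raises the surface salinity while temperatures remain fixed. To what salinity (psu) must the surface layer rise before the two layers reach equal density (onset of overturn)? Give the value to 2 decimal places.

Neutral buoyancy requires −α(T_deep − T_surf) + β(S_deep − S_surf′) = 0.
S_surf′ = S_deep − (α/β)·ΔT = 33.63 − (2 × 10⁻⁴/7.6 × 10⁻⁴)·(+2.5) = 32.9721 psu.
Increase required: 32.9721 − 31.82 = 1.1521 psu.

32.97 psu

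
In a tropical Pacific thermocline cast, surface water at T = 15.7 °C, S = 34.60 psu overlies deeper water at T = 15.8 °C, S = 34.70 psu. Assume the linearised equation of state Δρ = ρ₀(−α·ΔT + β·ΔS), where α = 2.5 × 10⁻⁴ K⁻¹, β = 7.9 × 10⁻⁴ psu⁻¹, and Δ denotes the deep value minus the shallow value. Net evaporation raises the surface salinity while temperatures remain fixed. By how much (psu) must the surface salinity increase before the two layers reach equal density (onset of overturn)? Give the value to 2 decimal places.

Neutral buoyancy requires −α(T_deep − T_surf) + β(S_deep − S_surf′) = 0.
S_surf′ = S_deep − (α/β)·ΔT = 34.70 − (2.5 × 10⁻⁴/7.9 × 10⁻⁴)·(+0.1) = 34.6684 psu.
Increase required: 34.6684 − 34.60 = 0.0684 psu.

0.07 psu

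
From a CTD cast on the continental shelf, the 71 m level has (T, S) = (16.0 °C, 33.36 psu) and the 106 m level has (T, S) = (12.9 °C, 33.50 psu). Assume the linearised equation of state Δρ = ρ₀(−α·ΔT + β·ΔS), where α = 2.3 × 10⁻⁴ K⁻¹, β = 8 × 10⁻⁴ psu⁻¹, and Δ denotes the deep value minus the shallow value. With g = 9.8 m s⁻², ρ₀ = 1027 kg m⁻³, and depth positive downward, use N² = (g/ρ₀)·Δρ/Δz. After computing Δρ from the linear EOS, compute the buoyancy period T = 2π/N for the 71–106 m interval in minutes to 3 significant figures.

6.89 min

ΔT = -3.1 K, ΔS = +0.14 psu (deep − shallow).
Δρ/ρ₀ = −αΔT + βΔS = 7.13 × 10⁻⁴ + 1.12 × 10⁻⁴ = 8.25 × 10⁻⁴, so Δρ ≈ 0.8473 kg m⁻³.
N² = (g/ρ₀)·Δρ/Δz = g·(Δρ/ρ₀)/Δz = 9.8 × 8.25 × 10⁻⁴ / 35 = 2.3100 × 10⁻⁴ s⁻².
N = √(2.3100 × 10⁻⁴) = 0.015199 rad s⁻¹ → T = 2π/N = 413.39 s = 6.8898 min ≈ 6.89 min.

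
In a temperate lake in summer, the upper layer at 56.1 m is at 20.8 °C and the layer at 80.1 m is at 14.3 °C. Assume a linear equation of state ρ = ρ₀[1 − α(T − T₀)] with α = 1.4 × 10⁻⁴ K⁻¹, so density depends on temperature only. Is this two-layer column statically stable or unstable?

ΔT = 14.3 − 20.8 = -6.5 K, so Δρ/ρ₀ = −αΔT = 9.10 × 10⁻⁴.
Δρ/ρ₀ > 0, so Δρ > 0: deeper water is denser → statically stable.

stable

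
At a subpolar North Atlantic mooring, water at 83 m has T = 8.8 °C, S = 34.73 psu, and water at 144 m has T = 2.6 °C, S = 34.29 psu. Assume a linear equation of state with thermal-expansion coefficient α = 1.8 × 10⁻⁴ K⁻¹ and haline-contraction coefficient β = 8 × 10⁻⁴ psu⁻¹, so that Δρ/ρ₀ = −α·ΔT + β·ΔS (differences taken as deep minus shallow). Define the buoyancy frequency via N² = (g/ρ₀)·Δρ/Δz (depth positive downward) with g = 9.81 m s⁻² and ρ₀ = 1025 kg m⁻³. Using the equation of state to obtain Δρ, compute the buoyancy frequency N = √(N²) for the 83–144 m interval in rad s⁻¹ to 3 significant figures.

0.0111 rad s⁻¹

ΔT = -6.2 K, ΔS = -0.44 psu (deep − shallow).
Δρ/ρ₀ = −αΔT + βΔS = 1.116 × 10⁻³ − 3.52 × 10⁻⁴ = 7.64 × 10⁻⁴, so Δρ ≈ 0.7831 kg m⁻³.
N² = (g/ρ₀)·Δρ/Δz = g·(Δρ/ρ₀)/Δz = 9.81 × 7.64 × 10⁻⁴ / 61 = 1.2287 × 10⁻⁴ s⁻².
N = √(1.2287 × 10⁻⁴) = 0.011085 rad s⁻¹ ≈ 0.0111 rad s⁻¹.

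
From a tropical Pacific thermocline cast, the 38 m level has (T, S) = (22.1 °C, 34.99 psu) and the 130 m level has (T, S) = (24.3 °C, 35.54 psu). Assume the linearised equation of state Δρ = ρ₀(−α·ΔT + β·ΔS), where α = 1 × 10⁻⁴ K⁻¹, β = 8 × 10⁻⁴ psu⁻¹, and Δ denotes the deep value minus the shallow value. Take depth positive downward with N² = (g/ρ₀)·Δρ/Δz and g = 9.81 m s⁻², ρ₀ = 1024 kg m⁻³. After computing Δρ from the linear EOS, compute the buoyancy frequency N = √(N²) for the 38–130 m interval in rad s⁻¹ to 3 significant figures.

ΔT = +2.2 K, ΔS = +0.55 psu (deep − shallow).
Δρ/ρ₀ = −αΔT + βΔS = -2.20 × 10⁻⁴ + 4.40 × 10⁻⁴ = 2.20 × 10⁻⁴, so Δρ ≈ 0.2253 kg m⁻³.
N² = (g/ρ₀)·Δρ/Δz = g·(Δρ/ρ₀)/Δz = 9.81 × 2.20 × 10⁻⁴ / 92 = 2.3459 × 10⁻⁵ s⁻².
N = √(2.3459 × 10⁻⁵) = 4.8434 × 10⁻³ rad s⁻¹ ≈ 4.84 × 10⁻³ rad s⁻¹.

4.84 × 10⁻³ rad s⁻¹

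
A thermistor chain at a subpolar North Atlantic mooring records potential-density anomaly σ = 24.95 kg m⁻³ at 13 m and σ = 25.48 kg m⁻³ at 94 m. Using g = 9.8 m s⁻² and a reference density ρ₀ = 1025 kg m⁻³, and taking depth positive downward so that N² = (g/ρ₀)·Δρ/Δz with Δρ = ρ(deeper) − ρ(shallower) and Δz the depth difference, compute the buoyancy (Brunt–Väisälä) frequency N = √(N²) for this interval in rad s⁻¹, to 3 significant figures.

7.91 × 10⁻³ rad s⁻¹

Δρ = 1025.48 − 1024.95 = 0.53 kg m⁻³ over Δz = 94 − 13 = 81 m.
N² = (9.8/1025) × (0.53/81) = 6.2559 × 10⁻⁵ s⁻².
N = √(6.2559 × 10⁻⁵) = 7.9094 × 10⁻³ rad s⁻¹ ≈ 7.91 × 10⁻³ rad s⁻¹.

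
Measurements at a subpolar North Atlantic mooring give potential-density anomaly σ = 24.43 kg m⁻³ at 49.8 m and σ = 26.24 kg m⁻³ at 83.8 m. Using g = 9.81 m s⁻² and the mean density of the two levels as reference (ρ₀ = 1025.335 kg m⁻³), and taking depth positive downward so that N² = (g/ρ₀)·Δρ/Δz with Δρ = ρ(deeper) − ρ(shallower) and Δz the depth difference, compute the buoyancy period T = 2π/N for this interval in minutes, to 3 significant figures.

4.64 min

Δρ = 1026.24 − 1024.43 = 1.81 kg m⁻³ over Δz = 83.8 − 49.8 = 34 m.
N² = (9.81/1025.335) × (1.81/34) = 5.0933 × 10⁻⁴ s⁻².
N = √(5.0933 × 10⁻⁴) = 0.022568 rad s⁻¹, so T = 2π/N = 278.41 s = 4.6402 min ≈ 4.64 min.
Since Δρ > 0 the layer is stably stratified.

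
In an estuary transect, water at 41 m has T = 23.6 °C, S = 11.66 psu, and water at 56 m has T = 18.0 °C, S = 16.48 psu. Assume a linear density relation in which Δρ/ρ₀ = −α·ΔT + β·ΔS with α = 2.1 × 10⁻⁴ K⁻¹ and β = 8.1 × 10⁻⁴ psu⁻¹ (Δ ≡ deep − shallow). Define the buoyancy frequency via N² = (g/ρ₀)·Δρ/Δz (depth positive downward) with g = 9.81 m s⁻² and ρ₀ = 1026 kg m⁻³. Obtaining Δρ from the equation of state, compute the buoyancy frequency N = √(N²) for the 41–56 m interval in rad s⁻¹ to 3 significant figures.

0.0576 rad s⁻¹

ΔT = -5.6 K, ΔS = +4.82 psu (deep − shallow).
Δρ/ρ₀ = −αΔT + βΔS = 1.176 × 10⁻³ + 3.9042 × 10⁻³ = 5.0802 × 10⁻³, so Δρ ≈ 5.212 kg m⁻³.
N² = (g/ρ₀)·Δρ/Δz = g·(Δρ/ρ₀)/Δz = 9.81 × 5.0802 × 10⁻³ / 15 = 3.3225 × 10⁻³ s⁻².
N = √(3.3225 × 10⁻³) = 0.057641 rad s⁻¹ ≈ 0.0576 rad s⁻¹.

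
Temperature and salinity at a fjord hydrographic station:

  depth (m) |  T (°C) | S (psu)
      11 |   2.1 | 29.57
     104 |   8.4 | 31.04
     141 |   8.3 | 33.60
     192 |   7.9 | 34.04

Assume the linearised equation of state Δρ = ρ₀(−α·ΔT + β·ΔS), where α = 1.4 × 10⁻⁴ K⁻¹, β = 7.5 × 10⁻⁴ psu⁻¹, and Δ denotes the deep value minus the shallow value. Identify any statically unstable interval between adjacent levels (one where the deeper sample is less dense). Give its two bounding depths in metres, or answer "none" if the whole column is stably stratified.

Evaluate Δρ/ρ₀ = −αΔT + βΔS across each adjacent pair:
  11–104 m: −αΔT+βΔS = −(1.4 × 10⁻⁴)(+6.3)+(7.5 × 10⁻⁴)(+1.47) = 2.2 × 10⁻⁴ → stable
  104–141 m: −αΔT+βΔS = −(1.4 × 10⁻⁴)(-0.1)+(7.5 × 10⁻⁴)(+2.56) = 1.9 × 10⁻³ → stable
  141–192 m: −αΔT+βΔS = −(1.4 × 10⁻⁴)(-0.4)+(7.5 × 10⁻⁴)(+0.44) = 3.9 × 10⁻⁴ → stable
Every interval has Δρ > 0: the column is stably stratified throughout.

none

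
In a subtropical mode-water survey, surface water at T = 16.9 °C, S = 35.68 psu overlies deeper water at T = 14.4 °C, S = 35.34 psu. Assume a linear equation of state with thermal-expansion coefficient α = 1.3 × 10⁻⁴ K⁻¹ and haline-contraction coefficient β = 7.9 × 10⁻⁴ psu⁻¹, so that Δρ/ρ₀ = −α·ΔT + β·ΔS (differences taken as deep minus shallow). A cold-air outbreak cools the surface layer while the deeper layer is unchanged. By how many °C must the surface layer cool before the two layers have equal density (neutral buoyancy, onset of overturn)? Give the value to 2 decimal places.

0.43 °C

Neutral buoyancy requires Δρ = 0, i.e. −α(T_deep − T_surf′) + β(S_deep − S_surf) = 0.
T_surf′ = T_deep − (β/α)·ΔS = 14.4 − (7.9 × 10⁻⁴/1.3 × 10⁻⁴)·(-0.34) = 16.4662 °C.
Cooling required: 16.9 − (16.4662) = 0.4338 °C.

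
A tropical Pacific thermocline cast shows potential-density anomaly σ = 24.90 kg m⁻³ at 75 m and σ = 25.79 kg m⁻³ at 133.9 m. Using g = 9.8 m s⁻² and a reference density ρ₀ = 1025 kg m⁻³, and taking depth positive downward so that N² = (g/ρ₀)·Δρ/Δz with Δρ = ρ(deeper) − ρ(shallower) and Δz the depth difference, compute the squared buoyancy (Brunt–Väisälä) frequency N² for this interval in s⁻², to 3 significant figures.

1.44 × 10⁻⁴ s⁻²

Δρ = 1025.79 − 1024.90 = 0.89 kg m⁻³ over Δz = 133.9 − 75 = 58.9 m.
N² = (9.8/1025) × (0.89/58.9) = 1.4447 × 10⁻⁴ s⁻² ≈ 1.44 × 10⁻⁴ s⁻².
Since Δρ > 0 the layer is stably stratified.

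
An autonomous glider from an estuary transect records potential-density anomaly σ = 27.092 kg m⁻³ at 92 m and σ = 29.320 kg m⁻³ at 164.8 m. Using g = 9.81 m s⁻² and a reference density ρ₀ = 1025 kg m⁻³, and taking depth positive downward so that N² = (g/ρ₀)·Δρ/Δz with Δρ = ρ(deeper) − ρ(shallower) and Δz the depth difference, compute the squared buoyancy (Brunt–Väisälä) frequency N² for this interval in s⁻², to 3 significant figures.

2.93 × 10⁻⁴ s⁻²

Δρ = 1029.320 − 1027.092 = 2.228 kg m⁻³ over Δz = 164.8 − 92 = 72.8 m.
N² = (9.81/1025) × (2.228/72.8) = 2.9291 × 10⁻⁴ s⁻² ≈ 2.93 × 10⁻⁴ s⁻².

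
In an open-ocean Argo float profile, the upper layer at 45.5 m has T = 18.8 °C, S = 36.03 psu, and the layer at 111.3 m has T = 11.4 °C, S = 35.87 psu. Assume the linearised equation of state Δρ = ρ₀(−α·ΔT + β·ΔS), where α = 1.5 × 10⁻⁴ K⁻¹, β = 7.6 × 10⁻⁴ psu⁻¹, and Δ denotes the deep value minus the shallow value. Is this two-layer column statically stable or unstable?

stable

ΔT = 11.4 − 18.8 = -7.4 K and ΔS = 35.87 − 36.03 = -0.16 psu (deep − shallow).
−αΔT = 1.11 × 10⁻³; βΔS = -1.216 × 10⁻⁴; sum Δρ/ρ₀ = 9.884 × 10⁻⁴.
Δρ/ρ₀ > 0, so Δρ > 0: deeper water is denser → statically stable.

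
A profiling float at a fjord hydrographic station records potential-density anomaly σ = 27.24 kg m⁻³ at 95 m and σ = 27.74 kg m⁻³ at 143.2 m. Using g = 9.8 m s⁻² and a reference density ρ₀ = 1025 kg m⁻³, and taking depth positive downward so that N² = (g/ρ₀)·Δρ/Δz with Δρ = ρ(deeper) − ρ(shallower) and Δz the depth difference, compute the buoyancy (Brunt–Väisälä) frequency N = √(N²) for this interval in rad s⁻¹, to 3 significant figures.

9.96 × 10⁻³ rad s⁻¹

Δρ = 1027.74 − 1027.24 = 0.50 kg m⁻³ over Δz = 143.2 − 95 = 48.2 m.
N² = (9.8/1025) × (0.50/48.2) = 9.9180 × 10⁻⁵ s⁻².
N = √(9.9180 × 10⁻⁵) = 9.9589 × 10⁻³ rad s⁻¹ ≈ 9.96 × 10⁻³ rad s⁻¹.
Since Δρ > 0 the layer is stably stratified.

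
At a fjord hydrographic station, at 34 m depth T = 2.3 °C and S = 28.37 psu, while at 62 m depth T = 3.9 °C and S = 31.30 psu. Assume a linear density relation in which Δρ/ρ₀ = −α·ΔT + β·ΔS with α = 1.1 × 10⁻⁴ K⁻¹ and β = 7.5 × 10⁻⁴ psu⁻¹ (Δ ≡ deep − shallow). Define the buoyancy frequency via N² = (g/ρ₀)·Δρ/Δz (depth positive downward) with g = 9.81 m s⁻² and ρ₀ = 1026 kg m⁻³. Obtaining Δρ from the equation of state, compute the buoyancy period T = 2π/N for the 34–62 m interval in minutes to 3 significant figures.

3.93 min

ΔT = +1.6 K, ΔS = +2.93 psu (deep − shallow).
Δρ/ρ₀ = −αΔT + βΔS = -1.76 × 10⁻⁴ + 2.1975 × 10⁻³ = 2.0215 × 10⁻³, so Δρ ≈ 2.074 kg m⁻³.
N² = (g/ρ₀)·Δρ/Δz = g·(Δρ/ρ₀)/Δz = 9.81 × 2.0215 × 10⁻³ / 28 = 7.0825 × 10⁻⁴ s⁻².
N = √(7.0825 × 10⁻⁴) = 0.026613 rad s⁻¹ → T = 2π/N = 236.09 s = 3.9348 min ≈ 3.93 min.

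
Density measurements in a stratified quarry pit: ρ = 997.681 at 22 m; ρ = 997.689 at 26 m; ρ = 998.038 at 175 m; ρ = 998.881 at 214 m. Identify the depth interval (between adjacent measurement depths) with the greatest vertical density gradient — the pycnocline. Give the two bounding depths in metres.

175–214 m

Compute the density gradient over each adjacent pair:
  22–26 m: Δρ/Δz = 0.008/4 = 2.0 × 10⁻³ kg m⁻⁴
  26–175 m: Δρ/Δz = 0.349/149 = 2.3 × 10⁻³ kg m⁻⁴
  175–214 m: Δρ/Δz = 0.843/39 = 0.022 kg m⁻⁴
The largest gradient is in the 175–214 m interval — the pycnocline.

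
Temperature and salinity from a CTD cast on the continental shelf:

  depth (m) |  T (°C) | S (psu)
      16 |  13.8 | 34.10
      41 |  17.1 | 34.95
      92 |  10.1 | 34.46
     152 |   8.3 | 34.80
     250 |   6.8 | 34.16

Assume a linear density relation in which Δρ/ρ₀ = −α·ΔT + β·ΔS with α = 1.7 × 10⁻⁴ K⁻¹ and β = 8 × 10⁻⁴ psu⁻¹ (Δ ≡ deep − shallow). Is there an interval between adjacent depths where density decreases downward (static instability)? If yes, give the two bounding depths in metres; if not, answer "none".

Evaluate Δρ/ρ₀ = −αΔT + βΔS across each adjacent pair:
  16–41 m: −αΔT+βΔS = −(1.7 × 10⁻⁴)(+3.3)+(8 × 10⁻⁴)(+0.85) = 1.2 × 10⁻⁴ → stable
  41–92 m: −αΔT+βΔS = −(1.7 × 10⁻⁴)(-7.0)+(8 × 10⁻⁴)(-0.49) = 8.0 × 10⁻⁴ → stable
  92–152 m: −αΔT+βΔS = −(1.7 × 10⁻⁴)(-1.8)+(8 × 10⁻⁴)(+0.34) = 5.8 × 10⁻⁴ → stable
  152–250 m: −αΔT+βΔS = −(1.7 × 10⁻⁴)(-1.5)+(8 × 10⁻⁴)(-0.64) = -2.6 × 10⁻⁴ → UNSTABLE
The 152–250 m interval has Δρ < 0: lighter water underlies denser water.

152–250 m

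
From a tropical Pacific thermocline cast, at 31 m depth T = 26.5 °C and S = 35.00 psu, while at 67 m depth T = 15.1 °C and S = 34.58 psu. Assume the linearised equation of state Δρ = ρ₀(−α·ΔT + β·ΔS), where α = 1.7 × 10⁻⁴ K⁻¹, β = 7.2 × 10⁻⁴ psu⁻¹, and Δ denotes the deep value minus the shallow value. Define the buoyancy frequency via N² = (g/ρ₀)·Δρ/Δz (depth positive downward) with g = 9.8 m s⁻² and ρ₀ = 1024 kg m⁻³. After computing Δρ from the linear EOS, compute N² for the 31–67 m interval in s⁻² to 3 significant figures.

ΔT = -11.4 K, ΔS = -0.42 psu (deep − shallow).
Δρ/ρ₀ = −αΔT + βΔS = 1.938 × 10⁻³ − 3.024 × 10⁻⁴ = 1.6356 × 10⁻³, so Δρ ≈ 1.675 kg m⁻³.
N² = (g/ρ₀)·Δρ/Δz = g·(Δρ/ρ₀)/Δz = 9.8 × 1.6356 × 10⁻³ / 36 = 4.4525 × 10⁻⁴ s⁻² ≈ 4.45 × 10⁻⁴ s⁻².

4.45 × 10⁻⁴ s⁻²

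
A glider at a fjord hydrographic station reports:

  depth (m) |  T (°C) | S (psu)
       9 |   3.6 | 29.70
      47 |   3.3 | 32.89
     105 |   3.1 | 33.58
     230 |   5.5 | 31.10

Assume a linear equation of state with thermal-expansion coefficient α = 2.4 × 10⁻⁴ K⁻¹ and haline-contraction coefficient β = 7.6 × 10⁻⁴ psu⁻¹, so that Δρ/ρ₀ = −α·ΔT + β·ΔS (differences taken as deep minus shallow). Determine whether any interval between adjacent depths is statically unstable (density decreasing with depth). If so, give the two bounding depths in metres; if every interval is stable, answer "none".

105–230 m

Evaluate Δρ/ρ₀ = −αΔT + βΔS across each adjacent pair:
  9–47 m: −αΔT+βΔS = −(2.4 × 10⁻⁴)(-0.3)+(7.6 × 10⁻⁴)(+3.19) = 2.5 × 10⁻³ → stable
  47–105 m: −αΔT+βΔS = −(2.4 × 10⁻⁴)(-0.2)+(7.6 × 10⁻⁴)(+0.69) = 5.7 × 10⁻⁴ → stable
  105–230 m: −αΔT+βΔS = −(2.4 × 10⁻⁴)(+2.4)+(7.6 × 10⁻⁴)(-2.48) = -2.5 × 10⁻³ → UNSTABLE
The 105–230 m interval has Δρ < 0: lighter water underlies denser water.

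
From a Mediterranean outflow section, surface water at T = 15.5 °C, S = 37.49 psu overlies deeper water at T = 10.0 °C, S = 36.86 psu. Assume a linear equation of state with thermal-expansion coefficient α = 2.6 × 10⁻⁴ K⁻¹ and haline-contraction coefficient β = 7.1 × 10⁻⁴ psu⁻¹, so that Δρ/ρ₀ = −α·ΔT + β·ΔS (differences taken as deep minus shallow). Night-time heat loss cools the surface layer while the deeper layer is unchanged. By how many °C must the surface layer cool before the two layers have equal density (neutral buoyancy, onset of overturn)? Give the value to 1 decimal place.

Neutral buoyancy requires Δρ = 0, i.e. −α(T_deep − T_surf′) + β(S_deep − S_surf) = 0.
T_surf′ = T_deep − (β/α)·ΔS = 10.0 − (7.1 × 10⁻⁴/2.6 × 10⁻⁴)·(-0.63) = 11.720 °C.
Cooling required: 15.5 − (11.720) = 3.780 °C.

3.8 °C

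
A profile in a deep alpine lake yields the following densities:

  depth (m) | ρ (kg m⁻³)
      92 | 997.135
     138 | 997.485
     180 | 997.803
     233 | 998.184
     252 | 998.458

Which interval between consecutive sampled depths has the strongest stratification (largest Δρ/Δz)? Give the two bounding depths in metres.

Compute the density gradient over each adjacent pair:
  92–138 m: Δρ/Δz = 0.350/46 = 7.6 × 10⁻³ kg m⁻⁴
  138–180 m: Δρ/Δz = 0.318/42 = 7.6 × 10⁻³ kg m⁻⁴
  180–233 m: Δρ/Δz = 0.381/53 = 7.2 × 10⁻³ kg m⁻⁴
  233–252 m: Δρ/Δz = 0.274/19 = 0.014 kg m⁻⁴
The largest gradient is in the 233–252 m interval — the pycnocline.

233–252 m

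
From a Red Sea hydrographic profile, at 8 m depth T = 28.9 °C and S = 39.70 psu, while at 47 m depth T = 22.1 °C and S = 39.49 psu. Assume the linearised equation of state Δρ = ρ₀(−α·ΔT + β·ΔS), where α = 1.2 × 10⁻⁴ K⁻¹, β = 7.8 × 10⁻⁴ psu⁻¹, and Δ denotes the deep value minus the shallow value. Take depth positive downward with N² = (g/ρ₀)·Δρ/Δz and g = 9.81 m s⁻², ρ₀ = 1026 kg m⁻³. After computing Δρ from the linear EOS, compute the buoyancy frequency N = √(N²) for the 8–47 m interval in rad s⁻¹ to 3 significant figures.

ΔT = -6.8 K, ΔS = -0.21 psu (deep − shallow).
Δρ/ρ₀ = −αΔT + βΔS = 8.16 × 10⁻⁴ − 1.638 × 10⁻⁴ = 6.522 × 10⁻⁴, so Δρ ≈ 0.6692 kg m⁻³.
N² = (g/ρ₀)·Δρ/Δz = g·(Δρ/ρ₀)/Δz = 9.81 × 6.522 × 10⁻⁴ / 39 = 1.6405 × 10⁻⁴ s⁻².
N = √(1.6405 × 10⁻⁴) = 0.012808 rad s⁻¹ ≈ 0.0128 rad s⁻¹.

0.0128 rad s⁻¹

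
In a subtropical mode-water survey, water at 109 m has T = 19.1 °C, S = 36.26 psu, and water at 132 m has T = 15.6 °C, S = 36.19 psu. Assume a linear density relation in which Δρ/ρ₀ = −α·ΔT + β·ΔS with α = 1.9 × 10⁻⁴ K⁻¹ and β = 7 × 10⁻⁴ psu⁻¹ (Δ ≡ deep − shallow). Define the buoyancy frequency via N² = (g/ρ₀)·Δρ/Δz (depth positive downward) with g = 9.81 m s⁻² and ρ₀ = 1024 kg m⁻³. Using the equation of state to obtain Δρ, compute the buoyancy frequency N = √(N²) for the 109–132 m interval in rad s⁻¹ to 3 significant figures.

0.0162 rad s⁻¹

ΔT = -3.5 K, ΔS = -0.07 psu (deep − shallow).
Δρ/ρ₀ = −αΔT + βΔS = 6.65 × 10⁻⁴ − 4.90 × 10⁻⁵ = 6.16 × 10⁻⁴, so Δρ ≈ 0.6308 kg m⁻³.
N² = (g/ρ₀)·Δρ/Δz = g·(Δρ/ρ₀)/Δz = 9.81 × 6.16 × 10⁻⁴ / 23 = 2.6274 × 10⁻⁴ s⁻².
N = √(2.6274 × 10⁻⁴) = 0.016209 rad s⁻¹ ≈ 0.0162 rad s⁻¹.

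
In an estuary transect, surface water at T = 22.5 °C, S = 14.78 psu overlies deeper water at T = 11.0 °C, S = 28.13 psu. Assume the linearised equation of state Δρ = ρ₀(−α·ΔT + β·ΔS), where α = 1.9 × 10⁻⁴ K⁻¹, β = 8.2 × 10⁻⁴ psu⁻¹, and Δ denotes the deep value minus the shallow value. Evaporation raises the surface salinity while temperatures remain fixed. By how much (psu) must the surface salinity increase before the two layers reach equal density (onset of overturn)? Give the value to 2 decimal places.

Neutral buoyancy requires −α(T_deep − T_surf) + β(S_deep − S_surf′) = 0.
S_surf′ = S_deep − (α/β)·ΔT = 28.13 − (1.9 × 10⁻⁴/8.2 × 10⁻⁴)·(-11.5) = 30.7946 psu.
Increase required: 30.7946 − 14.78 = 16.0146 psu.

16.01 psu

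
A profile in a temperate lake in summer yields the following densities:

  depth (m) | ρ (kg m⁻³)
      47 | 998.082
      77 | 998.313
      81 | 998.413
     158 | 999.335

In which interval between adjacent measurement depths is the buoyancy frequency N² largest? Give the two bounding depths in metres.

Compute the density gradient over each adjacent pair:
  47–77 m: Δρ/Δz = 0.231/30 = 7.7 × 10⁻³ kg m⁻⁴
  77–81 m: Δρ/Δz = 0.100/4 = 0.025 kg m⁻⁴
  81–158 m: Δρ/Δz = 0.922/77 = 0.012 kg m⁻⁴
The largest gradient is in the 77–81 m interval — the pycnocline.

77–81 m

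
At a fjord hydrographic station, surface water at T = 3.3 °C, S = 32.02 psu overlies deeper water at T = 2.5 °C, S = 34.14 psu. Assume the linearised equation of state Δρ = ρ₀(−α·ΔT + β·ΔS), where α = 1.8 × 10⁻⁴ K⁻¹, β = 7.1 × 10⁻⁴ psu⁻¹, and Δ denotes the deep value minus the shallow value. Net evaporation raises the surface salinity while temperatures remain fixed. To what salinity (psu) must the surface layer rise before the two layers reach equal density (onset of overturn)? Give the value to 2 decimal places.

Neutral buoyancy requires −α(T_deep − T_surf) + β(S_deep − S_surf′) = 0.
S_surf′ = S_deep − (α/β)·ΔT = 34.14 − (1.8 × 10⁻⁴/7.1 × 10⁻⁴)·(-0.8) = 34.3428 psu.
Increase required: 34.3428 − 32.02 = 2.3228 psu.

34.34 psu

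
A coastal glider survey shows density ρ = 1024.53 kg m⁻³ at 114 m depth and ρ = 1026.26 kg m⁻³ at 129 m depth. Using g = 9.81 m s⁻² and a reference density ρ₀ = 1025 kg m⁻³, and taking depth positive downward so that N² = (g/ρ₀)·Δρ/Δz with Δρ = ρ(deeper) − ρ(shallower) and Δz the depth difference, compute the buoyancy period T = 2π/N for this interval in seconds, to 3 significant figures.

189 s

Δρ = 1026.26 − 1024.53 = 1.73 kg m⁻³ over Δz = 129 − 114 = 15 m.
N² = (9.81/1025) × (1.73/15) = 1.1038 × 10⁻³ s⁻².
N = √(1.1038 × 10⁻³) = 0.033223 rad s⁻¹, so T = 2π/N = 189.12 s ≈ 189 s.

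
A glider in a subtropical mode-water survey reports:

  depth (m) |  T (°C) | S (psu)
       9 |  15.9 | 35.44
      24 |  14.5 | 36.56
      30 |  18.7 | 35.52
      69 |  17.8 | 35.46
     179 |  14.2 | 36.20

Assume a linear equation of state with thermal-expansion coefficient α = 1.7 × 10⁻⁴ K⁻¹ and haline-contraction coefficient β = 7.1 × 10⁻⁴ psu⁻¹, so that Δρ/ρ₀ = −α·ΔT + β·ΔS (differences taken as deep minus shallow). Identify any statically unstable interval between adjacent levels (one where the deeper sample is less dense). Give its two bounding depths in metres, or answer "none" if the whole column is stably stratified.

Evaluate Δρ/ρ₀ = −αΔT + βΔS across each adjacent pair:
  9–24 m: −αΔT+βΔS = −(1.7 × 10⁻⁴)(-1.4)+(7.1 × 10⁻⁴)(+1.12) = 1.0 × 10⁻³ → stable
  24–30 m: −αΔT+βΔS = −(1.7 × 10⁻⁴)(+4.2)+(7.1 × 10⁻⁴)(-1.04) = -1.5 × 10⁻³ → UNSTABLE
  30–69 m: −αΔT+βΔS = −(1.7 × 10⁻⁴)(-0.9)+(7.1 × 10⁻⁴)(-0.06) = 1.1 × 10⁻⁴ → stable
  69–179 m: −αΔT+βΔS = −(1.7 × 10⁻⁴)(-3.6)+(7.1 × 10⁻⁴)(+0.74) = 1.1 × 10⁻³ → stable
The 24–30 m interval has Δρ < 0: lighter water underlies denser water.

24–30 m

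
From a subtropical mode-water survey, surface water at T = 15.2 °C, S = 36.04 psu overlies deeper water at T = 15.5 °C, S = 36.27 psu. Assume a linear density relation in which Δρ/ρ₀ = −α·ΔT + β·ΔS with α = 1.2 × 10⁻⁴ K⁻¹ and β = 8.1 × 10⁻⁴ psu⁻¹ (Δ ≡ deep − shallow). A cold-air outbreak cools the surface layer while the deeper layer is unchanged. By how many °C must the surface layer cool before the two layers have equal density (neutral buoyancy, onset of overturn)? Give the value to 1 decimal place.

Neutral buoyancy requires Δρ = 0, i.e. −α(T_deep − T_surf′) + β(S_deep − S_surf) = 0.
T_surf′ = T_deep − (β/α)·ΔS = 15.5 − (8.1 × 10⁻⁴/1.2 × 10⁻⁴)·(+0.23) = 13.947 °C.
Cooling required: 15.2 − (13.947) = 1.253 °C.

1.3 °C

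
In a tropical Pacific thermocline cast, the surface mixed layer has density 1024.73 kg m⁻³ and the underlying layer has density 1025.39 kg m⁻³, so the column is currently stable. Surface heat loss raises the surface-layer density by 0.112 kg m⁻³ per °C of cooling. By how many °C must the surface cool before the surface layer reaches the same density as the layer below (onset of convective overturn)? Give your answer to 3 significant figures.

Density deficit of the surface layer: 1025.39 − 1024.73 = 0.66 kg m⁻³.
Required change = 0.66 / 0.112 = 5.89 °C.

5.89 °C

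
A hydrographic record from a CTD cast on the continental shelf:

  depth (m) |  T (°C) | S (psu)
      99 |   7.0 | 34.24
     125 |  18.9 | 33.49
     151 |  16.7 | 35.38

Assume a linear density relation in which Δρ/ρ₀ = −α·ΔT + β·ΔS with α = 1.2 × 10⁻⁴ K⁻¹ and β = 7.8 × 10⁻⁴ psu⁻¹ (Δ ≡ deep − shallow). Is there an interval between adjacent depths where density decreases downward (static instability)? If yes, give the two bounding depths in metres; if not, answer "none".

99–125 m

Evaluate Δρ/ρ₀ = −αΔT + βΔS across each adjacent pair:
  99–125 m: −αΔT+βΔS = −(1.2 × 10⁻⁴)(+11.9)+(7.8 × 10⁻⁴)(-0.75) = -2.0 × 10⁻³ → UNSTABLE
  125–151 m: −αΔT+βΔS = −(1.2 × 10⁻⁴)(-2.2)+(7.8 × 10⁻⁴)(+1.89) = 1.7 × 10⁻³ → stable
The 99–125 m interval has Δρ < 0: lighter water underlies denser water.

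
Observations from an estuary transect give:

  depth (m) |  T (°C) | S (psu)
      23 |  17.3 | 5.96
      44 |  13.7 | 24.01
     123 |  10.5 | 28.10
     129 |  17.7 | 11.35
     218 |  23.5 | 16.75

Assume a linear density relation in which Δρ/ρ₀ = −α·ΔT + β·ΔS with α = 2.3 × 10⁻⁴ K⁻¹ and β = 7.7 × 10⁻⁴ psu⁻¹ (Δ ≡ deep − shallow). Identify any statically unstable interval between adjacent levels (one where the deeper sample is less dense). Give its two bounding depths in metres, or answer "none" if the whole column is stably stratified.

123–129 m

Evaluate Δρ/ρ₀ = −αΔT + βΔS across each adjacent pair:
  23–44 m: −αΔT+βΔS = −(2.3 × 10⁻⁴)(-3.6)+(7.7 × 10⁻⁴)(+18.05) = 0.015 → stable
  44–123 m: −αΔT+βΔS = −(2.3 × 10⁻⁴)(-3.2)+(7.7 × 10⁻⁴)(+4.09) = 3.9 × 10⁻³ → stable
  123–129 m: −αΔT+βΔS = −(2.3 × 10⁻⁴)(+7.2)+(7.7 × 10⁻⁴)(-16.75) = -0.015 → UNSTABLE
  129–218 m: −αΔT+βΔS = −(2.3 × 10⁻⁴)(+5.8)+(7.7 × 10⁻⁴)(+5.40) = 2.8 × 10⁻³ → stable
The 123–129 m interval has Δρ < 0: lighter water underlies denser water.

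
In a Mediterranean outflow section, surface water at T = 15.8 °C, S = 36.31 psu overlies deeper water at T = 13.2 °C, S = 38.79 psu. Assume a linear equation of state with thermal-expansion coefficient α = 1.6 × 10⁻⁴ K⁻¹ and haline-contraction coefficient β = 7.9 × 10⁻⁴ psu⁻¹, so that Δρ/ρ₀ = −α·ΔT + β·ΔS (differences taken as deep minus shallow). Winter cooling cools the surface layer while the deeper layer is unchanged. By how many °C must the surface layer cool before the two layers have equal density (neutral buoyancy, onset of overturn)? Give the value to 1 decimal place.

14.8 °C

Neutral buoyancy requires Δρ = 0, i.e. −α(T_deep − T_surf′) + β(S_deep − S_surf) = 0.
T_surf′ = T_deep − (β/α)·ΔS = 13.2 − (7.9 × 10⁻⁴/1.6 × 10⁻⁴)·(+2.48) = 0.955 °C.
Cooling required: 15.8 − (0.955) = 14.845 °C.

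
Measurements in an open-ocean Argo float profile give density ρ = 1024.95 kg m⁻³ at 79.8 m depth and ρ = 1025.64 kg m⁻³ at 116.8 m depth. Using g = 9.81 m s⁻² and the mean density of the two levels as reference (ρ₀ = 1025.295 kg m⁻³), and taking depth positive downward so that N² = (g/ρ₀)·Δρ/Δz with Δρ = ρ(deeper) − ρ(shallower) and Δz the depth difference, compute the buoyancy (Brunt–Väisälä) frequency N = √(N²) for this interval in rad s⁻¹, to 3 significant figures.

Δρ = 1025.64 − 1024.95 = 0.69 kg m⁻³ over Δz = 116.8 − 79.8 = 37 m.
N² = (9.81/1025.295) × (0.69/37) = 1.7843 × 10⁻⁴ s⁻².
N = √(1.7843 × 10⁻⁴) = 0.013358 rad s⁻¹ ≈ 0.0134 rad s⁻¹.

0.0134 rad s⁻¹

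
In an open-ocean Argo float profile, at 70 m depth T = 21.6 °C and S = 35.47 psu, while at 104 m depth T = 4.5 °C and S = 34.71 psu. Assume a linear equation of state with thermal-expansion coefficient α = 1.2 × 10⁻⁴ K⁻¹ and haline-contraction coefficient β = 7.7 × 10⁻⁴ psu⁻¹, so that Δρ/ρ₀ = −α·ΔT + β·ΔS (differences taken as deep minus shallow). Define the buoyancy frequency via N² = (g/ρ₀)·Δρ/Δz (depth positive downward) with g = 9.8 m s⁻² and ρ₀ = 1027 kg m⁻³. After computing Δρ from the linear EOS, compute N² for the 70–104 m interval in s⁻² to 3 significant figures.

4.23 × 10⁻⁴ s⁻²

ΔT = -17.1 K, ΔS = -0.76 psu (deep − shallow).
Δρ/ρ₀ = −αΔT + βΔS = 2.052 × 10⁻³ − 5.852 × 10⁻⁴ = 1.4668 × 10⁻³, so Δρ ≈ 1.506 kg m⁻³.
N² = (g/ρ₀)·Δρ/Δz = g·(Δρ/ρ₀)/Δz = 9.8 × 1.4668 × 10⁻³ / 34 = 4.2278 × 10⁻⁴ s⁻² ≈ 4.23 × 10⁻⁴ s⁻².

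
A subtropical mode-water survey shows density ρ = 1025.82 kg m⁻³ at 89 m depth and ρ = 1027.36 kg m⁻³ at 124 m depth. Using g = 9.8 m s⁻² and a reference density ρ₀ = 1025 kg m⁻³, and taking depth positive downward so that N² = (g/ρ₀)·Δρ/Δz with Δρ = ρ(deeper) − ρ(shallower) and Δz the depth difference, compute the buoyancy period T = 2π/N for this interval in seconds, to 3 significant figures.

306 s

Δρ = 1027.36 − 1025.82 = 1.54 kg m⁻³ over Δz = 124 − 89 = 35 m.
N² = (9.8/1025) × (1.54/35) = 4.2068 × 10⁻⁴ s⁻².
N = √(4.2068 × 10⁻⁴) = 0.020510 rad s⁻¹, so T = 2π/N = 306.35 s ≈ 306 s.
A positive N² confirms static stability across the interval.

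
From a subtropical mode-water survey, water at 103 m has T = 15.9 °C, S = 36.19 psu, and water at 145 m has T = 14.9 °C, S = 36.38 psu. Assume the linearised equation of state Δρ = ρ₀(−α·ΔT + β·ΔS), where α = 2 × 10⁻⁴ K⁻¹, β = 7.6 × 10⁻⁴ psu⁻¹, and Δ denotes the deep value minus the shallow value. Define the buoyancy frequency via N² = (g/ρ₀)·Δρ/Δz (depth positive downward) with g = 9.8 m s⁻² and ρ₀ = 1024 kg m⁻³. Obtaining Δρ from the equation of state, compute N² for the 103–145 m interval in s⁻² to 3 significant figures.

8.04 × 10⁻⁵ s⁻²

ΔT = -1.0 K, ΔS = +0.19 psu (deep − shallow).
Δρ/ρ₀ = −αΔT + βΔS = 2.00 × 10⁻⁴ + 1.444 × 10⁻⁴ = 3.444 × 10⁻⁴, so Δρ ≈ 0.3527 kg m⁻³.
N² = (g/ρ₀)·Δρ/Δz = g·(Δρ/ρ₀)/Δz = 9.8 × 3.444 × 10⁻⁴ / 42 = 8.0360 × 10⁻⁵ s⁻² ≈ 8.04 × 10⁻⁵ s⁻².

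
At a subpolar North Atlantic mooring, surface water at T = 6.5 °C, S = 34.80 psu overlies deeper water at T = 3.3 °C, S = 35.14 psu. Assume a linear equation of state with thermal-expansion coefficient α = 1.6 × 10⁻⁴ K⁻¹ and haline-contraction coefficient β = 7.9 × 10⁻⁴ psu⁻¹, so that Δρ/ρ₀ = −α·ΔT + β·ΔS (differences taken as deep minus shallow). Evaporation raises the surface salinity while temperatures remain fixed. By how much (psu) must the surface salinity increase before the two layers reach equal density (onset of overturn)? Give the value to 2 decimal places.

Neutral buoyancy requires −α(T_deep − T_surf) + β(S_deep − S_surf′) = 0.
S_surf′ = S_deep − (α/β)·ΔT = 35.14 − (1.6 × 10⁻⁴/7.9 × 10⁻⁴)·(-3.2) = 35.7881 psu.
Increase required: 35.7881 − 34.80 = 0.9881 psu.

0.99 psu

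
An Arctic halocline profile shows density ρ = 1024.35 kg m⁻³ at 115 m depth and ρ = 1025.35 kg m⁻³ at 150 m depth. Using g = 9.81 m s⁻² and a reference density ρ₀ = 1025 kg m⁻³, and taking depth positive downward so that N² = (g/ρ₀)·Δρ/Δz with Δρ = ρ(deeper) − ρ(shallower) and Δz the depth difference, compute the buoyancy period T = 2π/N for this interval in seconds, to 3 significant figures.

Δρ = 1025.35 − 1024.35 = 1.00 kg m⁻³ over Δz = 150 − 115 = 35 m.
N² = (9.81/1025) × (1.00/35) = 2.7345 × 10⁻⁴ s⁻².
N = √(2.7345 × 10⁻⁴) = 0.016536 rad s⁻¹, so T = 2π/N = 379.97 s ≈ 380 s.

380 s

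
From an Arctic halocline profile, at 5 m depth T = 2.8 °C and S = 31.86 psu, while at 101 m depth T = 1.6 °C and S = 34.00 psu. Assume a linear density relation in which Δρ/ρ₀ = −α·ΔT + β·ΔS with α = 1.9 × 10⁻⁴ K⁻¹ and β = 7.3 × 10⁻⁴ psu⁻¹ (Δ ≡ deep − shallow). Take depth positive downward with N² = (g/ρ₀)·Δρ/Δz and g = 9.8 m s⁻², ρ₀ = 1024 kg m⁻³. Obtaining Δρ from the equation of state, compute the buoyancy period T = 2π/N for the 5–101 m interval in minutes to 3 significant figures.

ΔT = -1.2 K, ΔS = +2.14 psu (deep − shallow).
Δρ/ρ₀ = −αΔT + βΔS = 2.28 × 10⁻⁴ + 1.5622 × 10⁻³ = 1.7902 × 10⁻³, so Δρ ≈ 1.833 kg m⁻³.
N² = (g/ρ₀)·Δρ/Δz = g·(Δρ/ρ₀)/Δz = 9.8 × 1.7902 × 10⁻³ / 96 = 1.8275 × 10⁻⁴ s⁻².
N = √(1.8275 × 10⁻⁴) = 0.013519 rad s⁻¹ → T = 2π/N = 464.77 s = 7.7462 min ≈ 7.75 min.

7.75 min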